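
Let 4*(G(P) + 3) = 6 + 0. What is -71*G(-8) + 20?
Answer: 253/2 ≈ 126.50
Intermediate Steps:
G(P) = -3/2 (G(P) = -3 + (6 + 0)/4 = -3 + (1/4)*6 = -3 + 3/2 = -3/2)
-71*G(-8) + 20 = -71*(-3/2) + 20 = 213/2 + 20 = 253/2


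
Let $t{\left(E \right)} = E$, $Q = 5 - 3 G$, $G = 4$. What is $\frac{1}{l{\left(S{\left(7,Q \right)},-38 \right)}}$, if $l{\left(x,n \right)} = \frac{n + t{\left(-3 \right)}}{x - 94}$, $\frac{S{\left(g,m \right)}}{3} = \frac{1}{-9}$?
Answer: $\frac{283}{123} \approx 2.3008$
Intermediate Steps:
$Q = -7$ ($Q = 5 - 12 = -7$)
$S{\left(g,m \right)} = - \frac{1}{3}$ ($S{\left(g,m \right)} = \frac{3}{-9} = 3 \left(- \frac{1}{9}\right) = - \frac{1}{3}$)
$l{\left(x,n \right)} = \frac{-3 + n}{-94 + x}$ ($l{\left(x,n \right)} = \frac{n - 3}{x - 94} = \frac{-3 + n}{-94 + x}$)
$\frac{1}{l{\left(S{\left(7,Q \right)},-38 \right)}} = \frac{1}{\frac{1}{-94 - \frac{1}{3}} \left(-3 - 38\right)} = \frac{1}{\frac{1}{- \frac{283}{3}} \left(-41\right)} = \frac{1}{\left(- \frac{3}{283}\right) \left(-41\right)} = \frac{1}{\frac{123}{283}} = \frac{283}{123}$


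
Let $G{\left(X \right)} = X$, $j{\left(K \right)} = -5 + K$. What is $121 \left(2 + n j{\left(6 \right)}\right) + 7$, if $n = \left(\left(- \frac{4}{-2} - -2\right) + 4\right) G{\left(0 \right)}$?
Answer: $249$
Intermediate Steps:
$n = 0$ ($n = \left(\left(- \frac{4}{-2} - -2\right) + 4\right) 0 = \left(\left(\left(-4\right) \left(- \frac{1}{2}\right) + 2\right) + 4\right) 0 = \left(\left(2 + 2\right) + 4\right) 0 = \left(4 + 4\right) 0 = 8 \cdot 0 = 0$)
$121 \left(2 + n j{\left(6 \right)}\right) + 7 = 121 \left(2 + 0 \left(-5 + 6\right)\right) + 7 = 121 \left(2 + 0 \cdot 1\right) + 7 = 121 \left(2 + 0\right) + 7 = 121 \cdot 2 + 7 = 242 + 7 = 249$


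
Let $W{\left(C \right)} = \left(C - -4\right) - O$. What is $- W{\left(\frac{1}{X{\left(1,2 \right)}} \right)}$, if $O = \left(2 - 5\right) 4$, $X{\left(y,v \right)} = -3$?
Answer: $- \frac{47}{3} \approx -15.667$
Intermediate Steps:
$O = -12$ ($O = \left(-3\right) 4 = -12$)
$W{\left(C \right)} = 16 + C$ ($W{\left(C \right)} = \left(C - -4\right) - -12 = \left(C + 4\right) + 12 = \left(4 + C\right) + 12 = 16 + C$)
$- W{\left(\frac{1}{X{\left(1,2 \right)}} \right)} = - (16 + \frac{1}{-3}) = - (16 - \frac{1}{3}) = \left(-1\right) \frac{47}{3} = - \frac{47}{3}$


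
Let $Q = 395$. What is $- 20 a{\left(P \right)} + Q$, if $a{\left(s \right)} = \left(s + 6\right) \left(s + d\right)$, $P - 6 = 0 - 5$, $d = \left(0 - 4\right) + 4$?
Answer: $255$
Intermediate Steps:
$d = 0$ ($d = -4 + 4 = 0$)
$P = 1$ ($P = 6 + \left(0 - 5\right) = 6 - 5 = 1$)
$a{\left(s \right)} = s \left(6 + s\right)$ ($a{\left(s \right)} = \left(s + 6\right) \left(s + 0\right) = \left(6 + s\right) s = s \left(6 + s\right)$)
$- 20 a{\left(P \right)} + Q = - 20 \cdot 1 \left(6 + 1\right) + 395 = - 20 \cdot 1 \cdot 7 + 395 = \left(-20\right) 7 + 395 = -140 + 395 = 255$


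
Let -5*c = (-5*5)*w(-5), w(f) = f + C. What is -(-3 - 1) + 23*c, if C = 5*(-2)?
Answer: -1721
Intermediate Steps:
C = -10
w(f) = -10 + f (w(f) = f - 10 = -10 + f)
c = -75 (c = -(-5*5)*(-10 - 5)/5 = -(-5)*(-15) = -⅕*375 = -75)
-(-3 - 1) + 23*c = -(-3 - 1) + 23*(-75) = -1*(-4) - 1725 = 4 - 1725 = -1721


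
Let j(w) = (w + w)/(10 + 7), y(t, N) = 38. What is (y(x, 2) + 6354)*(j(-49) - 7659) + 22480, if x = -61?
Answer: -48970696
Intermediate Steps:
j(w) = 2*w/17 (j(w) = (2*w)/17 = (2*w)*(1/17) = 2*w/17)
(y(x, 2) + 6354)*(j(-49) - 7659) + 22480 = (38 + 6354)*((2/17)*(-49) - 7659) + 22480 = 6392*(-98/17 - 7659) + 22480 = 6392*(-130301/17) + 22480 = -48993176 + 22480 = -48970696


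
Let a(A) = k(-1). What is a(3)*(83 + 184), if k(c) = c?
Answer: -267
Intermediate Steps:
a(A) = -1
a(3)*(83 + 184) = -(83 + 184) = -1*267 = -267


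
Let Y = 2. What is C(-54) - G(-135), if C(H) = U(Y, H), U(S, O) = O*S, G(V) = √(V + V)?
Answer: -108 - 3*I*√30 ≈ -108.0 - 16.432*I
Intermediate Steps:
G(V) = √2*√V (G(V) = √(2*V) = √2*√V)
C(H) = 2*H (C(H) = H*2 = 2*H)
C(-54) - G(-135) = 2*(-54) - √2*√(-135) = -108 - √2*3*I*√15 = -108 - 3*I*√30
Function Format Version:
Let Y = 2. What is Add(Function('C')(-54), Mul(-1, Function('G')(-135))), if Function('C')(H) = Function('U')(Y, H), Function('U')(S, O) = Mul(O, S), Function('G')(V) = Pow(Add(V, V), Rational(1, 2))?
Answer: Add(-108, Mul(-3, I, Pow(30, Rational(1, 2)))) ≈ Add(-108.00, Mul(-16.432, I))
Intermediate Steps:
Function('G')(V) = Mul(Pow(2, Rational(1, 2)), Pow(V, Rational(1, 2))) (Function('G')(V) = Pow(Mul(2, V), Rational(1, 2)) = Mul(Pow(2, Rational(1, 2)), Pow(V, Rational(1, 2))))
Function('C')(H) = Mul(2, H) (Function('C')(H) = Mul(H, 2) = Mul(2, H))
Add(Function('C')(-54), Mul(-1, Function('G')(-135))) = Add(Mul(2, -54), Mul(-1, Mul(Pow(2, Rational(1, 2)), Pow(-135, Rational(1, 2))))) = Add(-108, Mul(-1, Mul(Pow(2, Rational(1, 2)), Mul(3, I, Pow(15, Rational(1, 2)))))) = Add(-108, Mul(-1, Mul(3, I, Pow(30, Rational(1, 2))))) = Add(-108, Mul(-3, I, Pow(30, Rational(1, 2))))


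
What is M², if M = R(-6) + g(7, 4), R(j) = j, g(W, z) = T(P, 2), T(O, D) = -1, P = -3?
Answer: 49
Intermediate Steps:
g(W, z) = -1
M = -7 (M = -6 - 1 = -7)
M² = (-7)² = 49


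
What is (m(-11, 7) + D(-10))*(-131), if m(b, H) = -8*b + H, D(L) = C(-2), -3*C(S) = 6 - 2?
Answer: -36811/3 ≈ -12270.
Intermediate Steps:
C(S) = -4/3 (C(S) = -(6 - 2)/3 = -⅓*4 = -4/3)
D(L) = -4/3
m(b, H) = H - 8*b
(m(-11, 7) + D(-10))*(-131) = ((7 - 8*(-11)) - 4/3)*(-131) = ((7 + 88) - 4/3)*(-131) = (95 - 4/3)*(-131) = (281/3)*(-131) = -36811/3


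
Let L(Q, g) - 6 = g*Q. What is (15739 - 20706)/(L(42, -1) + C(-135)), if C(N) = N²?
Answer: -4967/18189 ≈ -0.27308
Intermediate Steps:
L(Q, g) = 6 + Q*g (L(Q, g) = 6 + g*Q = 6 + Q*g)
(15739 - 20706)/(L(42, -1) + C(-135)) = (15739 - 20706)/((6 + 42*(-1)) + (-135)²) = -4967/((6 - 42) + 18225) = -4967/(-36 + 18225) = -4967/18189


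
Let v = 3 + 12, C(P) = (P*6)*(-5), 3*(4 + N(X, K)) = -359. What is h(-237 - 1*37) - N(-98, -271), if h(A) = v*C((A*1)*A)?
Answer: -101352229/3 ≈ -3.3784e+7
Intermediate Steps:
N(X, K) = -371/3 (N(X, K) = -4 + (1/3)*(-359) = -4 - 359/3 = -371/3)
C(P) = -30*P (C(P) = (6*P)*(-5) = -30*P)
v = 15
h(A) = -450*A**2 (h(A) = 15*(-30*A*1*A) = 15*(-30*A*A) = 15*(-30*A**2) = -450*A**2)
h(-237 - 1*37) - N(-98, -271) = -450*(-237 - 1*37)**2 - 1*(-371/3) = -450*(-237 - 37)**2 + 371/3 = -450*(-274)**2 + 371/3 = -450*75076 + 371/3 = -33784200 + 371/3 = -101352229/3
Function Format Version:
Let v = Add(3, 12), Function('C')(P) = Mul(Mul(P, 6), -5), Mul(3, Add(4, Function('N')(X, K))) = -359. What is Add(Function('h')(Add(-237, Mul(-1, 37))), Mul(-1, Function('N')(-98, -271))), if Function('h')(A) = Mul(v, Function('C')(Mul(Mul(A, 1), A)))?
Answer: Rational(-101352229, 3) ≈ -3.3784e+7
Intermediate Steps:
Function('N')(X, K) = Rational(-371, 3) (Function('N')(X, K) = Add(-4, Mul(Rational(1, 3), -359)) = Add(-4, Rational(-359, 3)) = Rational(-371, 3))
Function('C')(P) = Mul(-30, P) (Function('C')(P) = Mul(Mul(6, P), -5) = Mul(-30, P))
v = 15
Function('h')(A) = Mul(-450, Pow(A, 2)) (Function('h')(A) = Mul(15, Mul(-30, Mul(Mul(A, 1), A))) = Mul(15, Mul(-30, Mul(A, A))) = Mul(15, Mul(-30, Pow(A, 2))) = Mul(-450, Pow(A, 2)))
Add(Function('h')(Add(-237, Mul(-1, 37))), Mul(-1, Function('N')(-98, -271))) = Add(Mul(-450, Pow(Add(-237, Mul(-1, 37)), 2)), Mul(-1, Rational(-371, 3))) = Add(Mul(-450, Pow(Add(-237, -37), 2)), Rational(371, 3)) = Add(Mul(-450, Pow(-274, 2)), Rational(371, 3)) = Add(Mul(-450, 75076), Rational(371, 3)) = Add(-33784200, Rational(371, 3)) = Rational(-101352229, 3)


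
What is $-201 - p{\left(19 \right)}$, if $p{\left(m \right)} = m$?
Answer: $-220$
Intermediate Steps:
$-201 - p{\left(19 \right)} = -201 - 19 = -220$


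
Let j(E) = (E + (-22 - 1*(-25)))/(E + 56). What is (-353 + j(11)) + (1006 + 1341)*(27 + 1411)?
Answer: 226100425/67 ≈ 3.3746e+6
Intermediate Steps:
j(E) = (3 + E)/(56 + E) (j(E) = (E + (-22 + 25))/(56 + E) = (E + 3)/(56 + E) = (3 + E)/(56 + E))
(-353 + j(11)) + (1006 + 1341)*(27 + 1411) = (-353 + (3 + 11)/(56 + 11)) + (1006 + 1341)*(27 + 1411) = (-353 + 14/67) + 2347*1438 = (-353 + (1/67)*14) + 3374986 = (-353 + 14/67) + 3374986 = -23637/67 + 3374986 = 226100425/67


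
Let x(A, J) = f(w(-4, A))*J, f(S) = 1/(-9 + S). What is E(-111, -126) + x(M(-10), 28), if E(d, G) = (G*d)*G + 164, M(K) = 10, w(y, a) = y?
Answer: -22906964/13 ≈ -1.7621e+6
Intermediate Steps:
x(A, J) = -J/13 (x(A, J) = J/(-9 - 4) = J/(-13) = -J/13)
E(d, G) = 164 + d*G² (E(d, G) = d*G² + 164 = 164 + d*G²)
E(-111, -126) + x(M(-10), 28) = (164 - 111*(-126)²) - 1/13*28 = (164 - 111*15876) - 28/13 = (164 - 1762236) - 28/13 = -1762072 - 28/13 = -22906964/13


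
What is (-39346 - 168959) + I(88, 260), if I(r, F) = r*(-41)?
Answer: -211913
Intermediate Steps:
I(r, F) = -41*r
(-39346 - 168959) + I(88, 260) = (-39346 - 168959) - 41*88 = -208305 - 3608 = -211913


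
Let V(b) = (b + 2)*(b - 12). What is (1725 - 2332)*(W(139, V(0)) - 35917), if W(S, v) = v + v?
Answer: 21830755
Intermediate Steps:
V(b) = (-12 + b)*(2 + b) (V(b) = (2 + b)*(-12 + b) = (-12 + b)*(2 + b))
W(S, v) = 2*v
(1725 - 2332)*(W(139, V(0)) - 35917) = (1725 - 2332)*(2*(-24 + 0² - 10*0) - 35917) = -607*(2*(-24 + 0 + 0) - 35917) = -607*(2*(-24) - 35917) = -607*(-48 - 35917) = -607*(-35965) = 21830755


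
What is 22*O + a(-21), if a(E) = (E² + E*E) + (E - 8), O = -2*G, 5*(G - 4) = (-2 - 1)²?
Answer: 2989/5 ≈ 597.80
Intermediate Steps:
G = 29/5 (G = 4 + (-2 - 1)²/5 = 4 + (⅕)*(-3)² = 4 + (⅕)*9 = 4 + 9/5 = 29/5 ≈ 5.8000)
O = -58/5 (O = -2*29/5 = -58/5 ≈ -11.600)
a(E) = -8 + E + 2*E² (a(E) = (E² + E²) + (-8 + E) = 2*E² + (-8 + E) = -8 + E + 2*E²)
22*O + a(-21) = 22*(-58/5) + (-8 - 21 + 2*(-21)²) = -1276/5 + (-8 - 21 + 2*441) = -1276/5 + (-8 - 21 + 882) = -1276/5 + 853 = 2989/5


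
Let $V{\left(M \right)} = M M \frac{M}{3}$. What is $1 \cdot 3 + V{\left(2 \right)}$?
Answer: $\frac{17}{3} \approx 5.6667$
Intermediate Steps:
$V{\left(M \right)} = \frac{M^{3}}{3}$ ($V{\left(M \right)} = M^{2} M \frac{1}{3} = M^{2} \frac{M}{3} = \frac{M^{3}}{3}$)
$1 \cdot 3 + V{\left(2 \right)} = 1 \cdot 3 + \frac{2^{3}}{3} = 3 + \frac{1}{3} \cdot 8 = 3 + \frac{8}{3} = \frac{17}{3}$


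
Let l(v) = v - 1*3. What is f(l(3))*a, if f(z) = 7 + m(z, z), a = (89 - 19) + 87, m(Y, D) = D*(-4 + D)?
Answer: 1099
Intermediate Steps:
l(v) = -3 + v (l(v) = v - 3 = -3 + v)
a = 157 (a = 70 + 87 = 157)
f(z) = 7 + z*(-4 + z)
f(l(3))*a = (7 + (-3 + 3)*(-4 + (-3 + 3)))*157 = (7 + 0*(-4 + 0))*157 = (7 + 0*(-4))*157 = (7 + 0)*157 = 7*157 = 1099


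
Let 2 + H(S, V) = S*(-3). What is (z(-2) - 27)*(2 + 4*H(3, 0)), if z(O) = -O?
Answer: 1050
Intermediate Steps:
H(S, V) = -2 - 3*S (H(S, V) = -2 + S*(-3) = -2 - 3*S)
(z(-2) - 27)*(2 + 4*H(3, 0)) = (-1*(-2) - 27)*(2 + 4*(-2 - 3*3)) = (2 - 27)*(2 + 4*(-2 - 9)) = -25*(2 + 4*(-11)) = -25*(2 - 44) = -25*(-42) = 1050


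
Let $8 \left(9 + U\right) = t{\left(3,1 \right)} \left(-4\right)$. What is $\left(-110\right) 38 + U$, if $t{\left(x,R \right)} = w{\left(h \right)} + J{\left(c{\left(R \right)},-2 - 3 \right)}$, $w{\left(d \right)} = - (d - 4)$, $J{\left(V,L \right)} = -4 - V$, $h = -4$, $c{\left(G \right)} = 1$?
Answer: $- \frac{8381}{2} \approx -4190.5$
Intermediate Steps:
$w{\left(d \right)} = 4 - d$ ($w{\left(d \right)} = - (-4 + d) = 4 - d$)
$t{\left(x,R \right)} = 3$ ($t{\left(x,R \right)} = \left(4 - -4\right) - 5 = \left(4 + 4\right) - 5 = 8 - 5 = 3$)
$U = - \frac{21}{2}$ ($U = -9 + \frac{3 \left(-4\right)}{8} = -9 + \frac{1}{8} \left(-12\right) = -9 - \frac{3}{2} = - \frac{21}{2} \approx -10.5$)
$\left(-110\right) 38 + U = \left(-110\right) 38 - \frac{21}{2} = -4180 - \frac{21}{2} = - \frac{8381}{2}$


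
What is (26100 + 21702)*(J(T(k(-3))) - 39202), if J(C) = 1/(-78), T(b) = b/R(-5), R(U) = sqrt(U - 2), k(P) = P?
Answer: -24361150019/13 ≈ -1.8739e+9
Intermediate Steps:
R(U) = sqrt(-2 + U)
T(b) = -I*b*sqrt(7)/7 (T(b) = b/(sqrt(-2 - 5)) = b/(sqrt(-7)) = b/((I*sqrt(7))) = b*(-I*sqrt(7)/7) = -I*b*sqrt(7)/7)
J(C) = -1/78
(26100 + 21702)*(J(T(k(-3))) - 39202) = (26100 + 21702)*(-1/78 - 39202) = 47802*(-3057757/78) = -24361150019/13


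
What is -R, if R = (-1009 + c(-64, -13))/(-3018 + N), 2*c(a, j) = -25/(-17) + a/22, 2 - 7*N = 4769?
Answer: -377635/1383426 ≈ -0.27297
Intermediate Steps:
N = -681 (N = 2/7 - ⅐*4769 = 2/7 - 4769/7 = -681)
c(a, j) = 25/34 + a/44 (c(a, j) = (-25/(-17) + a/22)/2 = (-25*(-1/17) + a*(1/22))/2 = (25/17 + a/22)/2 = 25/34 + a/44)
R = 377635/1383426 (R = (-1009 + (25/34 + (1/44)*(-64)))/(-3018 - 681) = (-1009 + (25/34 - 16/11))/(-3699) = (-1009 - 269/374)*(-1/3699) = -377635/374*(-1/3699) = 377635/1383426 ≈ 0.27297)
-R = -1*377635/1383426 = -377635/1383426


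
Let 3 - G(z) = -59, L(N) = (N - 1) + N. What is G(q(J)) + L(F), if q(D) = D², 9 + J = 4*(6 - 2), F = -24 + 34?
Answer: 81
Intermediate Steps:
F = 10
L(N) = -1 + 2*N (L(N) = (-1 + N) + N = -1 + 2*N)
J = 7 (J = -9 + 4*(6 - 2) = -9 + 4*4 = -9 + 16 = 7)
G(z) = 62 (G(z) = 3 - 1*(-59) = 3 + 59 = 62)
G(q(J)) + L(F) = 62 + (-1 + 2*10) = 62 + (-1 + 20) = 62 + 19 = 81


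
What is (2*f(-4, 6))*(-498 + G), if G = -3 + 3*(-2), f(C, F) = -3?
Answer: 3042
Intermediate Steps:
G = -9 (G = -3 - 6 = -9)
(2*f(-4, 6))*(-498 + G) = (2*(-3))*(-498 - 9) = -6*(-507) = 3042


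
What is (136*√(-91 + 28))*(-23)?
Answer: -9384*I*√7 ≈ -24828.0*I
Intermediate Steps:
(136*√(-91 + 28))*(-23) = (136*√(-63))*(-23) = (136*(3*I*√7))*(-23) = (408*I*√7)*(-23) = -9384*I*√7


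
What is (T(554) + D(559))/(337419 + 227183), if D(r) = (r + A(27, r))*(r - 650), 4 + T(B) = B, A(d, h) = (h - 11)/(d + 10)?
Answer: -1911671/20890274 ≈ -0.091510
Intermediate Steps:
A(d, h) = (-11 + h)/(10 + d)
T(B) = -4 + B
D(r) = (-650 + r)*(-11/37 + 38*r/37) (D(r) = (r + (-11 + r)/(10 + 27))*(r - 650) = (r + (-11 + r)/37)*(-650 + r) = (r + (-11/37 + r/37))*(-650 + r) = (-11/37 + 38*r/37)*(-650 + r) = (-650 + r)*(-11/37 + 38*r/37))
(T(554) + D(559))/(337419 + 227183) = ((-4 + 554) + (7150/37 - 24711/37*559 + (38/37)*559²))/(337419 + 227183) = (550 + (7150/37 - 13813449/37 + (38/37)*312481))/564602 = (550 + (7150/37 - 13813449/37 + 11874278/37))*(1/564602) = (550 - 1932021/37)*(1/564602) = -1911671/37*1/564602 = -1911671/20890274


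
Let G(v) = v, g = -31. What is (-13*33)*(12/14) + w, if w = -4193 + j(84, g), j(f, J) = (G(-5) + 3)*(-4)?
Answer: -31869/7 ≈ -4552.7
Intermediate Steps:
j(f, J) = 8 (j(f, J) = (-5 + 3)*(-4) = -2*(-4) = 8)
w = -4185 (w = -4193 + 8 = -4185)
(-13*33)*(12/14) + w = (-13*33)*(12/14) - 4185 = -5148/14 - 4185 = -429*6/7 - 4185 = -2574/7 - 4185 = -31869/7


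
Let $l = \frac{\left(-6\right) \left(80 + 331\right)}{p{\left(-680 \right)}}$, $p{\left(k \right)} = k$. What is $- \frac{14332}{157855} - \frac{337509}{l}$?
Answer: $- \frac{2012706884184}{21626135} \approx -93068.0$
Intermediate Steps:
$l = \frac{1233}{340}$ ($l = \frac{\left(-6\right) \left(80 + 331\right)}{-680} = \left(-6\right) 411 \left(- \frac{1}{680}\right) = \left(-2466\right) \left(- \frac{1}{680}\right) = \frac{1233}{340} \approx 3.6265$)
$- \frac{14332}{157855} - \frac{337509}{l} = - \frac{14332}{157855} - \frac{337509}{\frac{1233}{340}} = \left(-14332\right) \frac{1}{157855} - \frac{12750340}{137} = - \frac{14332}{157855} - \frac{12750340}{137} = - \frac{2012706884184}{21626135}$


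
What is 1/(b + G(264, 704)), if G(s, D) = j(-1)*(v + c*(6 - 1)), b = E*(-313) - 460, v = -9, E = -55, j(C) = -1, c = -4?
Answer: 1/16784 ≈ 5.9581e-5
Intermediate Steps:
b = 16755 (b = -55*(-313) - 460 = 17215 - 460 = 16755)
G(s, D) = 29 (G(s, D) = -(-9 - 4*(6 - 1)) = -(-9 - 4*5) = -(-9 - 20) = -1*(-29) = 29)
1/(b + G(264, 704)) = 1/(16755 + 29) = 1/16784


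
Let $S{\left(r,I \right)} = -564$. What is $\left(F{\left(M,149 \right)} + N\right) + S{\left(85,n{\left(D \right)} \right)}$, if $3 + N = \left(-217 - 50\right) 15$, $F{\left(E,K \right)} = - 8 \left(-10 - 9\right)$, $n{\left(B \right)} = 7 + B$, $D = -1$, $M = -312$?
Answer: $-4420$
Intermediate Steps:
$F{\left(E,K \right)} = 152$ ($F{\left(E,K \right)} = \left(-8\right) \left(-19\right) = 152$)
$N = -4008$ ($N = -3 + \left(-217 - 50\right) 15 = -3 - 4005 = -4008$)
$\left(F{\left(M,149 \right)} + N\right) + S{\left(85,n{\left(D \right)} \right)} = \left(152 - 4008\right) - 564 = -3856 - 564 = -4420$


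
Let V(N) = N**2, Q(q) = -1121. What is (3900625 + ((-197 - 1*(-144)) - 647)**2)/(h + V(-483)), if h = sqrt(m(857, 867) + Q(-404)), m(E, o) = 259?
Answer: 1024284515625/54423758383 - 4390625*I*sqrt(862)/54423758383 ≈ 18.821 - 0.0023686*I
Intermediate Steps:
h = I*sqrt(862) (h = sqrt(259 - 1121) = sqrt(-862) = I*sqrt(862) ≈ 29.36*I)
(3900625 + ((-197 - 1*(-144)) - 647)**2)/(h + V(-483)) = (3900625 + ((-197 - 1*(-144)) - 647)**2)/(I*sqrt(862) + (-483)**2) = (3900625 + ((-197 + 144) - 647)**2)/(I*sqrt(862) + 233289) = (3900625 + (-53 - 647)**2)/(233289 + I*sqrt(862)) = (3900625 + (-700)**2)/(233289 + I*sqrt(862)) = (3900625 + 490000)/(233289 + I*sqrt(862)) = 4390625/(233289 + I*sqrt(862))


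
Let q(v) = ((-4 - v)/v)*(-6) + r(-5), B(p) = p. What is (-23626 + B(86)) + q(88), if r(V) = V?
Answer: -258926/11 ≈ -23539.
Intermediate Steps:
q(v) = -5 - 6*(-4 - v)/v (q(v) = ((-4 - v)/v)*(-6) - 5 = -6*(-4 - v)/v - 5 = -5 - 6*(-4 - v)/v)
(-23626 + B(86)) + q(88) = (-23626 + 86) + (24 + 88)/88 = -23540 + (1/88)*112 = -23540 + 14/11 = -258926/11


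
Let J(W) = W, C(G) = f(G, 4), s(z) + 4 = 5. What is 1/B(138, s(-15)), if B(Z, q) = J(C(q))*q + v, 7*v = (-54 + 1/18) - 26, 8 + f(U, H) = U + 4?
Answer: -126/1817 ≈ -0.069345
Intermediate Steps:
s(z) = 1 (s(z) = -4 + 5 = 1)
f(U, H) = -4 + U (f(U, H) = -8 + (U + 4) = -8 + (4 + U) = -4 + U)
C(G) = -4 + G
v = -1439/126 (v = ((-54 + 1/18) - 26)/7 = (-971/18 - 26)/7 = (1/7)*(-1439/18) = -1439/126 ≈ -11.421)
B(Z, q) = -1439/126 + q*(-4 + q) (B(Z, q) = (-4 + q)*q - 1439/126 = q*(-4 + q) - 1439/126 = -1439/126 + q*(-4 + q))
1/B(138, s(-15)) = 1/(-1439/126 + 1*(-4 + 1)) = 1/(-1439/126 + 1*(-3)) = 1/(-1439/126 - 3) = 1/(-1817/126) = -126/1817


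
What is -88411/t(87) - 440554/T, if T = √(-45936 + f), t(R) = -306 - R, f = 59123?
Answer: 88411/393 - 440554*√13187/13187 ≈ -3611.5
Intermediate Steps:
T = √13187 (T = √(-45936 + 59123) = √13187 ≈ 114.83)
-88411/t(87) - 440554/T = -88411/(-306 - 1*87) - 440554*√13187/13187 = -88411/(-306 - 87) - 440554*√13187/13187 = -88411/(-393) - 440554*√13187/13187 = -88411*(-1/393) - 440554*√13187/13187 = 88411/393 - 440554*√13187/13187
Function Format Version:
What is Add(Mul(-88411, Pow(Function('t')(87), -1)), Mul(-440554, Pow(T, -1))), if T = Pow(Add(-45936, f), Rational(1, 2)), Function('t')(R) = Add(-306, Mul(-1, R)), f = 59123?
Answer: Add(Rational(88411, 393), Mul(Rational(-440554, 13187), Pow(13187, Rational(1, 2)))) ≈ -3611.5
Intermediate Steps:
T = Pow(13187, Rational(1, 2)) (T = Pow(Add(-45936, 59123), Rational(1, 2)) = Pow(13187, Rational(1, 2)) ≈ 114.83)
Add(Mul(-88411, Pow(Function('t')(87), -1)), Mul(-440554, Pow(T, -1))) = Add(Mul(-88411, Pow(Add(-306, Mul(-1, 87)), -1)), Mul(-440554, Pow(Pow(13187, Rational(1, 2)), -1))) = Add(Mul(-88411, Pow(Add(-306, -87), -1)), Mul(-440554, Mul(Rational(1, 13187), Pow(13187, Rational(1, 2))))) = Add(Mul(-88411, Pow(-393, -1)), Mul(Rational(-440554, 13187), Pow(13187, Rational(1, 2)))) = Add(Mul(-88411, Rational(-1, 393)), Mul(Rational(-440554, 13187), Pow(13187, Rational(1, 2)))) = Add(Rational(88411, 393), Mul(Rational(-440554, 13187), Pow(13187, Rational(1, 2))))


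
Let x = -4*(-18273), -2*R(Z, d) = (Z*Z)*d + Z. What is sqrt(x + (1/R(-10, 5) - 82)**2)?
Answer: sqrt(4790995581)/245 ≈ 282.52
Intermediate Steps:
R(Z, d) = -Z/2 - d*Z**2/2 (R(Z, d) = -((Z*Z)*d + Z)/2 = -(Z**2*d + Z)/2 = -(d*Z**2 + Z)/2 = -(Z + d*Z**2)/2 = -Z/2 - d*Z**2/2)
x = 73092
sqrt(x + (1/R(-10, 5) - 82)**2) = sqrt(73092 + (1/(-1/2*(-10)*(1 - 10*5)) - 82)**2) = sqrt(73092 + (1/(-1/2*(-10)*(1 - 50)) - 82)**2) = sqrt(73092 + (1/(-1/2*(-10)*(-49)) - 82)**2) = sqrt(73092 + (1/(-245) - 82)**2) = sqrt(73092 + (-1/245 - 82)**2) = sqrt(73092 + (-20091/245)**2) = sqrt(73092 + 403648281/60025) = sqrt(4790995581/60025) = sqrt(4790995581)/245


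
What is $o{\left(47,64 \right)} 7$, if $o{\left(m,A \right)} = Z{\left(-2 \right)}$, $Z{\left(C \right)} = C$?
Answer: $-14$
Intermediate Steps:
$o{\left(m,A \right)} = -2$
$o{\left(47,64 \right)} 7 = \left(-2\right) 7 = -14$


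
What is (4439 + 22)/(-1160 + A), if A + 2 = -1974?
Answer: -4461/3136 ≈ -1.4225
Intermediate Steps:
A = -1976 (A = -2 - 1974 = -1976)
(4439 + 22)/(-1160 + A) = (4439 + 22)/(-1160 - 1976) = 4461/(-3136) = 4461*(-1/3136) = -4461/3136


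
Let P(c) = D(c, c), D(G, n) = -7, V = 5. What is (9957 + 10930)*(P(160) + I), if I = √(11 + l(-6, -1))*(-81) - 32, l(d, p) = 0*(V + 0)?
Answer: -814593 - 1691847*√11 ≈ -6.4258e+6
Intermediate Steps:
l(d, p) = 0 (l(d, p) = 0*(5 + 0) = 0*5 = 0)
P(c) = -7
I = -32 - 81*√11 (I = √(11 + 0)*(-81) - 32 = √11*(-81) - 32 = -81*√11 - 32 = -32 - 81*√11 ≈ -300.65)
(9957 + 10930)*(P(160) + I) = (9957 + 10930)*(-7 + (-32 - 81*√11)) = 20887*(-39 - 81*√11) = -814593 - 1691847*√11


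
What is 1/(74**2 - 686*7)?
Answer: 1/674 ≈ 0.0014837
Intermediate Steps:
1/(74**2 - 686*7) = 1/(5476 - 4802) = 1/674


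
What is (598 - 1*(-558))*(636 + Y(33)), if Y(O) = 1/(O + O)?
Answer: 24262706/33 ≈ 7.3523e+5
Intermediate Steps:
Y(O) = 1/(2*O)
(598 - 1*(-558))*(636 + Y(33)) = (598 - 1*(-558))*(636 + (½)/33) = (598 + 558)*(636 + (½)*(1/33)) = 1156*(636 + 1/66) = 1156*(41977/66) = 24262706/33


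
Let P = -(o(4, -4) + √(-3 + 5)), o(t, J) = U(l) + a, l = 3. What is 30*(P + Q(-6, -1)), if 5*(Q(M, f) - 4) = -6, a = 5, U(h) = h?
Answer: -156 - 30*√2 ≈ -198.43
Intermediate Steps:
Q(M, f) = 14/5 (Q(M, f) = 4 + (⅕)*(-6) = 4 - 6/5 = 14/5)
o(t, J) = 8 (o(t, J) = 3 + 5 = 8)
P = -8 - √2 (P = -(8 + √(-3 + 5)) = -(8 + √2) = -8 - √2 ≈ -9.4142)
30*(P + Q(-6, -1)) = 30*((-8 - √2) + 14/5) = 30*(-26/5 - √2) = -156 - 30*√2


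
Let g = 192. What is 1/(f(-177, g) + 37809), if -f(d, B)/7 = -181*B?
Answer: 1/281073 ≈ 3.5578e-6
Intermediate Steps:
f(d, B) = 1267*B (f(d, B) = -(-1267)*B = 1267*B)
1/(f(-177, g) + 37809) = 1/(1267*192 + 37809) = 1/(243264 + 37809) = 1/281073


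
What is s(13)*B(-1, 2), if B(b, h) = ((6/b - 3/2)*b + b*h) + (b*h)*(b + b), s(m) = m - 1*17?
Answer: -38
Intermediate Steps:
s(m) = -17 + m (s(m) = m - 17 = -17 + m)
B(b, h) = b*h + b*(-3/2 + 6/b) + 2*h*b² (B(b, h) = ((6/b - 3*½)*b + b*h) + (b*h)*(2*b) = ((6/b - 3/2)*b + b*h) + 2*h*b² = ((-3/2 + 6/b)*b + b*h) + 2*h*b² = (b*(-3/2 + 6/b) + b*h) + 2*h*b² = (b*h + b*(-3/2 + 6/b)) + 2*h*b² = b*h + b*(-3/2 + 6/b) + 2*h*b²)
s(13)*B(-1, 2) = (-17 + 13)*(6 - 3/2*(-1) - 1*2 + 2*2*(-1)²) = -4*(6 + 3/2 - 2 + 2*2*1) = -4*(6 + 3/2 - 2 + 4) = -4*19/2 = -38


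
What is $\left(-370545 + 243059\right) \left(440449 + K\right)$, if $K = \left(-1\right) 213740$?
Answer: $-28902223574$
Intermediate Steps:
$K = -213740$
$\left(-370545 + 243059\right) \left(440449 + K\right) = \left(-370545 + 243059\right) \left(440449 - 213740\right) = \left(-127486\right) 226709 = -28902223574$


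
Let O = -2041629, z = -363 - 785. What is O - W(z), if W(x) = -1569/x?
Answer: -2343791661/1148 ≈ -2.0416e+6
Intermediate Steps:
z = -1148
O - W(z) = -2041629 - (-1569)/(-1148) = -2041629 - (-1569)*(-1)/1148 = -2041629 - 1*1569/1148 = -2041629 - 1569/1148 = -2343791661/1148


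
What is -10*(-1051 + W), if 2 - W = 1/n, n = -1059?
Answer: 11108900/1059 ≈ 10490.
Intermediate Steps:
W = 2119/1059 (W = 2 - 1/(-1059) = 2 - 1*(-1/1059) = 2 + 1/1059 = 2119/1059 ≈ 2.0009)
-10*(-1051 + W) = -10*(-1051 + 2119/1059) = -10*(-1110890/1059) = 11108900/1059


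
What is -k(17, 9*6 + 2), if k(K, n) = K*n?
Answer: -952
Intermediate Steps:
-k(17, 9*6 + 2) = -17*(9*6 + 2) = -17*(54 + 2) = -17*56 = -1*952 = -952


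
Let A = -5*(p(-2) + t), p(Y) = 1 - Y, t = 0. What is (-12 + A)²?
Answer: 729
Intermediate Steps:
A = -15 (A = -5*((1 - 1*(-2)) + 0) = -5*((1 + 2) + 0) = -5*(3 + 0) = -5*3 = -15)
(-12 + A)² = (-12 - 15)² = (-27)² = 729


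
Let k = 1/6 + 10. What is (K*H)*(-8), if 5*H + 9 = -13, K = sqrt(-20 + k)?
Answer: 88*I*sqrt(354)/15 ≈ 110.38*I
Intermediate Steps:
k = 61/6 (k = 1/6 + 10 = 61/6 ≈ 10.167)
K = I*sqrt(354)/6 (K = sqrt(-20 + 61/6) = sqrt(-59/6) = I*sqrt(354)/6 ≈ 3.1358*I)
H = -22/5 (H = -9/5 + (1/5)*(-13) = -9/5 - 13/5 = -22/5 ≈ -4.4000)
(K*H)*(-8) = ((I*sqrt(354)/6)*(-22/5))*(-8) = -11*I*sqrt(354)/15*(-8) = 88*I*sqrt(354)/15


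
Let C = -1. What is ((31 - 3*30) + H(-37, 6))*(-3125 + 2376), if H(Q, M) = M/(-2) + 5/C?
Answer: 50183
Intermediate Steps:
H(Q, M) = -5 - M/2 (H(Q, M) = M/(-2) + 5/(-1) = M*(-½) + 5*(-1) = -M/2 - 5 = -5 - M/2)
((31 - 3*30) + H(-37, 6))*(-3125 + 2376) = ((31 - 3*30) + (-5 - ½*6))*(-3125 + 2376) = ((31 - 90) + (-5 - 3))*(-749) = (-59 - 8)*(-749) = -67*(-749) = 50183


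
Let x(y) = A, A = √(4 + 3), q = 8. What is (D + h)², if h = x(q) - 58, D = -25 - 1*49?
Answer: (132 - √7)² ≈ 16733.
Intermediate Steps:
D = -74 (D = -25 - 49 = -74)
A = √7 ≈ 2.6458
x(y) = √7
h = -58 + √7 (h = √7 - 58 = -58 + √7 ≈ -55.354)
(D + h)² = (-74 + (-58 + √7))² = (-132 + √7)²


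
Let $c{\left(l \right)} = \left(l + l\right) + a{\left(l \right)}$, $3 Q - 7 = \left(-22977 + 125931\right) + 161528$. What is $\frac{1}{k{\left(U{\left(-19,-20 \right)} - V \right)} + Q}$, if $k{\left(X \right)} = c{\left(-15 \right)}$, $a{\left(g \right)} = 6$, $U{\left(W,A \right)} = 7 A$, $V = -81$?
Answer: $\frac{1}{88139} \approx 1.1346 \cdot 10^{-5}$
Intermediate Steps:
$Q = 88163$ ($Q = \frac{7}{3} + \frac{\left(-22977 + 125931\right) + 161528}{3} = \frac{7}{3} + \frac{102954 + 161528}{3} = \frac{7}{3} + \frac{1}{3} \cdot 264482 = \frac{7}{3} + \frac{264482}{3} = 88163$)
$c{\left(l \right)} = 6 + 2 l$ ($c{\left(l \right)} = \left(l + l\right) + 6 = 2 l + 6 = 6 + 2 l$)
$k{\left(X \right)} = -24$ ($k{\left(X \right)} = 6 + 2 \left(-15\right) = 6 - 30 = -24$)
$\frac{1}{k{\left(U{\left(-19,-20 \right)} - V \right)} + Q} = \frac{1}{-24 + 88163} = \frac{1}{88139}$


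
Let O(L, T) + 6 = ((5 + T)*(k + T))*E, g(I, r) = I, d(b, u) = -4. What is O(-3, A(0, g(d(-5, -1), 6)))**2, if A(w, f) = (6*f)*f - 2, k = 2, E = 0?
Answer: 36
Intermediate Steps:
A(w, f) = -2 + 6*f**2 (A(w, f) = 6*f**2 - 2 = -2 + 6*f**2)
O(L, T) = -6 (O(L, T) = -6 + ((5 + T)*(2 + T))*0 = -6 + ((2 + T)*(5 + T))*0 = -6 + 0 = -6)
O(-3, A(0, g(d(-5, -1), 6)))**2 = (-6)**2 = 36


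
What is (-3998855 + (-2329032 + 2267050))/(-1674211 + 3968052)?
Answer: -369167/208531 ≈ -1.7703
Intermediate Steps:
(-3998855 + (-2329032 + 2267050))/(-1674211 + 3968052) = (-3998855 - 61982)/2293841 = -4060837*1/2293841 = -369167/208531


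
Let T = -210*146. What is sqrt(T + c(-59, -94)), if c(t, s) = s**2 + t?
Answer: I*sqrt(21883) ≈ 147.93*I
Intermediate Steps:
T = -30660
c(t, s) = t + s**2
sqrt(T + c(-59, -94)) = sqrt(-30660 + (-59 + (-94)**2)) = sqrt(-30660 + (-59 + 8836)) = sqrt(-30660 + 8777) = sqrt(-21883) = I*sqrt(21883)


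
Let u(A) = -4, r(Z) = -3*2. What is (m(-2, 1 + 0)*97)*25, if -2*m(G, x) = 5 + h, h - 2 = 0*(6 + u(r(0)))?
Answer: -16975/2 ≈ -8487.5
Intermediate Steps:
r(Z) = -6
h = 2 (h = 2 + 0*(6 - 4) = 2 + 0*2 = 2 + 0 = 2)
m(G, x) = -7/2 (m(G, x) = -(5 + 2)/2 = -½*7 = -7/2)
(m(-2, 1 + 0)*97)*25 = -7/2*97*25 = -679/2*25 = -16975/2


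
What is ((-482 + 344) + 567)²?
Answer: 184041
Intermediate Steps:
((-482 + 344) + 567)² = (-138 + 567)² = 429² = 184041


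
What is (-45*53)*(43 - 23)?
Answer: -47700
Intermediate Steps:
(-45*53)*(43 - 23) = -2385*20 = -47700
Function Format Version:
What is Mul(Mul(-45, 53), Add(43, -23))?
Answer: -47700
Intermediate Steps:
Mul(Mul(-45, 53), Add(43, -23)) = Mul(-2385, 20) = -47700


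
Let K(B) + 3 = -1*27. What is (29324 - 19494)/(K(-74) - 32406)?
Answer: -4915/16218 ≈ -0.30306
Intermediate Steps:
K(B) = -30 (K(B) = -3 - 1*27 = -3 - 27 = -30)
(29324 - 19494)/(K(-74) - 32406) = (29324 - 19494)/(-30 - 32406) = 9830/(-32436) = 9830*(-1/32436) = -4915/16218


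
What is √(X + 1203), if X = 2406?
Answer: 3*√401 ≈ 60.075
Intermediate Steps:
√(X + 1203) = √(2406 + 1203) = √3609 = 3*√401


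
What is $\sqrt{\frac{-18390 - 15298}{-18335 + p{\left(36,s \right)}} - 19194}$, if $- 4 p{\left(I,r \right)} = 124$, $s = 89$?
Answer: $\frac{i \sqrt{1618427145414}}{9183} \approx 138.54 i$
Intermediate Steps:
$p{\left(I,r \right)} = -31$ ($p{\left(I,r \right)} = \left(- \frac{1}{4}\right) 124 = -31$)
$\sqrt{\frac{-18390 - 15298}{-18335 + p{\left(36,s \right)}} - 19194} = \sqrt{\frac{-18390 - 15298}{-18335 - 31} - 19194} = \sqrt{- \frac{33688}{-18366} - 19194} = \sqrt{\left(-33688\right) \left(- \frac{1}{18366}\right) - 19194} = \sqrt{\frac{16844}{9183} - 19194} = \sqrt{- \frac{176241658}{9183}} = \frac{i \sqrt{1618427145414}}{9183}$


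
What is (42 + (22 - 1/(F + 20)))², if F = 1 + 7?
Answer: 3207681/784 ≈ 4091.4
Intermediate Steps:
F = 8
(42 + (22 - 1/(F + 20)))² = (42 + (22 - 1/(8 + 20)))² = (42 + (22 - 1/28))² = (42 + 615/28)² = (1791/28)² = 3207681/784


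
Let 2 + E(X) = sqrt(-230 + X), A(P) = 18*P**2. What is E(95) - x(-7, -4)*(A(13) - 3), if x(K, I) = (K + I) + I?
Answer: 45583 + 3*I*sqrt(15) ≈ 45583.0 + 11.619*I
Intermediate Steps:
x(K, I) = K + 2*I (x(K, I) = (I + K) + I = K + 2*I)
E(X) = -2 + sqrt(-230 + X)
E(95) - x(-7, -4)*(A(13) - 3) = (-2 + sqrt(-230 + 95)) - (-7 + 2*(-4))*(18*13**2 - 3) = (-2 + sqrt(-135)) - (-7 - 8)*(18*169 - 3) = (-2 + 3*I*sqrt(15)) - (-15)*(3042 - 3) = (-2 + 3*I*sqrt(15)) - (-15)*3039 = (-2 + 3*I*sqrt(15)) - 1*(-45585) = (-2 + 3*I*sqrt(15)) + 45585 = 45583 + 3*I*sqrt(15)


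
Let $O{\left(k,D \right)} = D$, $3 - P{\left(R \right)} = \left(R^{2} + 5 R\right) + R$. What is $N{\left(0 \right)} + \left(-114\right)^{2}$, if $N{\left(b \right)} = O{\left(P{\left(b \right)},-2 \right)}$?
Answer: $12994$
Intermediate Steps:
$P{\left(R \right)} = 3 - R^{2} - 6 R$ ($P{\left(R \right)} = 3 - \left(\left(R^{2} + 5 R\right) + R\right) = 3 - \left(R^{2} + 6 R\right) = 3 - R^{2} - 6 R$)
$N{\left(b \right)} = -2$
$N{\left(0 \right)} + \left(-114\right)^{2} = -2 + \left(-114\right)^{2} = -2 + 12996 = 12994$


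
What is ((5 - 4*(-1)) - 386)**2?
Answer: 142129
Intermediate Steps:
((5 - 4*(-1)) - 386)**2 = ((5 + 4) - 386)**2 = (9 - 386)**2 = (-377)**2 = 142129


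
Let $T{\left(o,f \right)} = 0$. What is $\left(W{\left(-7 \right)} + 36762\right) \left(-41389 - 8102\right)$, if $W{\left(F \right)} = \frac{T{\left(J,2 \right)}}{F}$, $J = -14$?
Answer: $-1819388142$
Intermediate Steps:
$W{\left(F \right)} = 0$ ($W{\left(F \right)} = \frac{0}{F} = 0$)
$\left(W{\left(-7 \right)} + 36762\right) \left(-41389 - 8102\right) = \left(0 + 36762\right) \left(-41389 - 8102\right) = 36762 \left(-49491\right) = -1819388142$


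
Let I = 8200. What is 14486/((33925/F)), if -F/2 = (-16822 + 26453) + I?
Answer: -516599732/33925 ≈ -15228.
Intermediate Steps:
F = -35662 (F = -2*((-16822 + 26453) + 8200) = -2*(9631 + 8200) = -2*17831 = -35662)
14486/((33925/F)) = 14486/((33925/(-35662))) = 14486/((33925*(-1/35662))) = 14486/(-33925/35662) = 14486*(-35662/33925) = -516599732/33925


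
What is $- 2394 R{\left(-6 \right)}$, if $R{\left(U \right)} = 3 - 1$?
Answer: $-4788$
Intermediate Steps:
$R{\left(U \right)} = 2$
$- 2394 R{\left(-6 \right)} = \left(-2394\right) 2 = -4788$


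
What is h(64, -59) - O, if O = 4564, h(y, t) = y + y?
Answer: -4436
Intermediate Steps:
h(y, t) = 2*y
h(64, -59) - O = 2*64 - 1*4564 = 128 - 4564 = -4436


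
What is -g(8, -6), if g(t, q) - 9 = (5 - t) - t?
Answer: 2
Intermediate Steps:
g(t, q) = 14 - 2*t (g(t, q) = 9 + ((5 - t) - t) = 9 + (5 - 2*t) = 14 - 2*t)
-g(8, -6) = -(14 - 2*8) = -(14 - 16) = -1*(-2) = 2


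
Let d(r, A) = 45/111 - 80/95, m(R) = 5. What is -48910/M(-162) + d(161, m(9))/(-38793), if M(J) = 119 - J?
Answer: -1333847951623/7663285599 ≈ -174.06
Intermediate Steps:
d(r, A) = -307/703 (d(r, A) = 45*(1/111) - 80*1/95 = 15/37 - 16/19 = -307/703)
-48910/M(-162) + d(161, m(9))/(-38793) = -48910/(119 - 1*(-162)) - 307/703/(-38793) = -48910/(119 + 162) - 307/703*(-1/38793) = -48910/281 + 307/27271479 = -1333847951623/7663285599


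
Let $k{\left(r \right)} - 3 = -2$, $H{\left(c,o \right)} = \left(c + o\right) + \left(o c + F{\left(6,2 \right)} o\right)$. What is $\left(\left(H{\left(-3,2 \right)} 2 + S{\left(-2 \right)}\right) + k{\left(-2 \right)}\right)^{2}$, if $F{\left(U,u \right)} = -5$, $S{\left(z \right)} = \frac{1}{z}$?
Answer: $\frac{4489}{4} \approx 1122.3$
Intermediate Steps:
$H{\left(c,o \right)} = c - 4 o + c o$ ($H{\left(c,o \right)} = \left(c + o\right) + \left(o c - 5 o\right) = \left(c + o\right) + \left(c o - 5 o\right) = \left(c + o\right) + \left(- 5 o + c o\right) = c - 4 o + c o$)
$k{\left(r \right)} = 1$ ($k{\left(r \right)} = 3 - 2 = 1$)
$\left(\left(H{\left(-3,2 \right)} 2 + S{\left(-2 \right)}\right) + k{\left(-2 \right)}\right)^{2} = \left(\left(\left(-3 - 8 - 6\right) 2 + \frac{1}{-2}\right) + 1\right)^{2} = \left(\left(\left(-3 - 8 - 6\right) 2 - \frac{1}{2}\right) + 1\right)^{2} = \left(\left(\left(-17\right) 2 - \frac{1}{2}\right) + 1\right)^{2} = \left(\left(-34 - \frac{1}{2}\right) + 1\right)^{2} = \left(- \frac{69}{2} + 1\right)^{2} = \left(- \frac{67}{2}\right)^{2} = \frac{4489}{4}$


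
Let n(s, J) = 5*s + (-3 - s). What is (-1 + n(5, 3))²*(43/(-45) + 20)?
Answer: 219392/45 ≈ 4875.4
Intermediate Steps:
n(s, J) = -3 + 4*s
(-1 + n(5, 3))²*(43/(-45) + 20) = (-1 + (-3 + 4*5))²*(43/(-45) + 20) = (-1 + (-3 + 20))²*(43*(-1/45) + 20) = (-1 + 17)²*(-43/45 + 20) = 16²*(857/45) = 256*(857/45) = 219392/45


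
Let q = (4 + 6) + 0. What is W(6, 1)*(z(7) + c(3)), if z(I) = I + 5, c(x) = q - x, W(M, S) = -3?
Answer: -57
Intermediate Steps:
q = 10 (q = 10 + 0 = 10)
c(x) = 10 - x
z(I) = 5 + I
W(6, 1)*(z(7) + c(3)) = -3*((5 + 7) + (10 - 1*3)) = -3*(12 + (10 - 3)) = -3*(12 + 7) = -3*19 = -57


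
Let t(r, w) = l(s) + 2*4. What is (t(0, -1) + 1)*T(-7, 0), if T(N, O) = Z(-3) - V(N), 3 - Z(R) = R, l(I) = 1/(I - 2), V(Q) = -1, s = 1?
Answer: 56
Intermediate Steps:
l(I) = 1/(-2 + I)
Z(R) = 3 - R
t(r, w) = 7 (t(r, w) = 1/(-2 + 1) + 2*4 = 1/(-1) + 8 = -1 + 8 = 7)
T(N, O) = 7 (T(N, O) = (3 - 1*(-3)) - 1*(-1) = (3 + 3) + 1 = 6 + 1 = 7)
(t(0, -1) + 1)*T(-7, 0) = (7 + 1)*7 = 8*7 = 56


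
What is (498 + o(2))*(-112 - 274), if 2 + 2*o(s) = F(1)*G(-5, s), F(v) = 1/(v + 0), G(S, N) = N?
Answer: -192228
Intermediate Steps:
F(v) = 1/v
o(s) = -1 + s/2 (o(s) = -1 + (s/1)/2 = -1 + (1*s)/2 = -1 + s/2)
(498 + o(2))*(-112 - 274) = (498 + (-1 + (½)*2))*(-112 - 274) = (498 + (-1 + 1))*(-386) = (498 + 0)*(-386) = 498*(-386) = -192228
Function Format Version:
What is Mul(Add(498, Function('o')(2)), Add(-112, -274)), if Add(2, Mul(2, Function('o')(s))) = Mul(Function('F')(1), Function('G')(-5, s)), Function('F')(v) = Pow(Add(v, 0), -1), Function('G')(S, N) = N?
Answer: -192228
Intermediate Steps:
Function('F')(v) = Pow(v, -1)
Function('o')(s) = Add(-1, Mul(Rational(1, 2), s)) (Function('o')(s) = Add(-1, Mul(Rational(1, 2), Mul(Pow(1, -1), s))) = Add(-1, Mul(Rational(1, 2), Mul(1, s))) = Add(-1, Mul(Rational(1, 2), s)))
Mul(Add(498, Function('o')(2)), Add(-112, -274)) = Mul(Add(498, Add(-1, Mul(Rational(1, 2), 2))), Add(-112, -274)) = Mul(Add(498, Add(-1, 1)), -386) = Mul(Add(498, 0), -386) = Mul(498, -386) = -192228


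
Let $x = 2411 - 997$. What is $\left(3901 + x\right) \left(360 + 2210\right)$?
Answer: $13659550$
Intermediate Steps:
$x = 1414$
$\left(3901 + x\right) \left(360 + 2210\right) = \left(3901 + 1414\right) \left(360 + 2210\right) = 5315 \cdot 2570 = 13659550$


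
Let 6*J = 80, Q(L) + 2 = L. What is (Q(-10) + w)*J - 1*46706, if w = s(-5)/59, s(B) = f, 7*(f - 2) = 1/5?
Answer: -58066406/1239 ≈ -46866.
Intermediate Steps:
Q(L) = -2 + L
f = 71/35 (f = 2 + (⅐)/5 = 2 + (⅐)*(⅕) = 2 + 1/35 = 71/35 ≈ 2.0286)
s(B) = 71/35
J = 40/3 (J = (⅙)*80 = 40/3 ≈ 13.333)
w = 71/2065 (w = (71/35)/59 = (71/35)*(1/59) = 71/2065 ≈ 0.034383)
(Q(-10) + w)*J - 1*46706 = ((-2 - 10) + 71/2065)*(40/3) - 1*46706 = (-12 + 71/2065)*(40/3) - 46706 = -24709/2065*40/3 - 46706 = -197672/1239 - 46706 = -58066406/1239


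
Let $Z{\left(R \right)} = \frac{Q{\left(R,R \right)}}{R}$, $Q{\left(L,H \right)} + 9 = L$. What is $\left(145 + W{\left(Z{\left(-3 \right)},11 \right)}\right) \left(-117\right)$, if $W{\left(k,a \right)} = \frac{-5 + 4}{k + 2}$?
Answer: $- \frac{33891}{2} \approx -16946.0$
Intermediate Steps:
$Q{\left(L,H \right)} = -9 + L$
$Z{\left(R \right)} = \frac{-9 + R}{R}$
$W{\left(k,a \right)} = - \frac{1}{2 + k}$
$\left(145 + W{\left(Z{\left(-3 \right)},11 \right)}\right) \left(-117\right) = \left(145 - \frac{1}{2 + \frac{-9 - 3}{-3}}\right) \left(-117\right) = \left(145 - \frac{1}{2 - -4}\right) \left(-117\right) = \left(145 - \frac{1}{2 + 4}\right) \left(-117\right) = \left(145 - \frac{1}{6}\right) \left(-117\right) = \frac{869}{6} \left(-117\right) = - \frac{33891}{2}$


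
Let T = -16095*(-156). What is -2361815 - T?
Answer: -4872635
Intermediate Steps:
T = 2510820
-2361815 - T = -2361815 - 1*2510820 = -2361815 - 2510820 = -4872635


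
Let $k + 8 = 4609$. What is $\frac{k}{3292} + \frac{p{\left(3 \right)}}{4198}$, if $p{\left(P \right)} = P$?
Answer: $\frac{9662437}{6909908} \approx 1.3983$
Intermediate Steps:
$k = 4601$ ($k = -8 + 4609 = 4601$)
$\frac{k}{3292} + \frac{p{\left(3 \right)}}{4198} = \frac{4601}{3292} + \frac{3}{4198} = \frac{9662437}{6909908}$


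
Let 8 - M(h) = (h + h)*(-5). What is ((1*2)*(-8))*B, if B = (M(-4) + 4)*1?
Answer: 448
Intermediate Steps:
M(h) = 8 + 10*h (M(h) = 8 - (h + h)*(-5) = 8 - 2*h*(-5) = 8 - (-10)*h = 8 + 10*h)
B = -28 (B = ((8 + 10*(-4)) + 4)*1 = ((8 - 40) + 4)*1 = (-32 + 4)*1 = -28*1 = -28)
((1*2)*(-8))*B = ((1*2)*(-8))*(-28) = (2*(-8))*(-28) = -16*(-28) = 448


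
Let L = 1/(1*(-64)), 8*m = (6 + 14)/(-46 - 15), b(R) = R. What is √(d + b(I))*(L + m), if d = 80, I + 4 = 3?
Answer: -221*√79/3904 ≈ -0.50315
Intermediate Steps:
I = -1 (I = -4 + 3 = -1)
m = -5/122 (m = ((6 + 14)/(-46 - 15))/8 = (20/(-61))/8 = (20*(-1/61))/8 = (⅛)*(-20/61) = -5/122 ≈ -0.040984)
L = -1/64 (L = 1*(-1/64) = -1/64 ≈ -0.015625)
√(d + b(I))*(L + m) = √(80 - 1)*(-1/64 - 5/122) = √79*(-221/3904) = -221*√79/3904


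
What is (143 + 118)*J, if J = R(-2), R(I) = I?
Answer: -522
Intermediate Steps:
J = -2
(143 + 118)*J = (143 + 118)*(-2) = 261*(-2) = -522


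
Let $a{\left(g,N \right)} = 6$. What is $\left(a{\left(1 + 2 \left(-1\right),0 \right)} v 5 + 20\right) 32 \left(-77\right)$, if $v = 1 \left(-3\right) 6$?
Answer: $1281280$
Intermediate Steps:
$v = -18$ ($v = \left(-3\right) 6 = -18$)
$\left(a{\left(1 + 2 \left(-1\right),0 \right)} v 5 + 20\right) 32 \left(-77\right) = \left(6 \left(-18\right) 5 + 20\right) 32 \left(-77\right) = \left(\left(-108\right) 5 + 20\right) 32 \left(-77\right) = \left(-540 + 20\right) 32 \left(-77\right) = \left(-520\right) 32 \left(-77\right) = \left(-16640\right) \left(-77\right) = 1281280$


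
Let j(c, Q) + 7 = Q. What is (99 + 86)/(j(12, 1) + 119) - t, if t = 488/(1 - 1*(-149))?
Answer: -13697/8475 ≈ -1.6162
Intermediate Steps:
t = 244/75 (t = 488/(1 + 149) = 488/150 = 488*(1/150) = 244/75 ≈ 3.2533)
j(c, Q) = -7 + Q
(99 + 86)/(j(12, 1) + 119) - t = (99 + 86)/((-7 + 1) + 119) - 1*244/75 = 185/(-6 + 119) - 244/75 = 185/113 - 244/75 = -13697/8475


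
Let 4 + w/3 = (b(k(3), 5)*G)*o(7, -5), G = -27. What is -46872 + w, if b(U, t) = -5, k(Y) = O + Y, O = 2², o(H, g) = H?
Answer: -44049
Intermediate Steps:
O = 4
k(Y) = 4 + Y
w = 2823 (w = -12 + 3*(-5*(-27)*7) = -12 + 3*(135*7) = -12 + 3*945 = -12 + 2835 = 2823)
-46872 + w = -46872 + 2823 = -44049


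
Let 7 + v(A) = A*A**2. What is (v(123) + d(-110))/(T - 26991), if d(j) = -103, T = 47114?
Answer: 1860757/20123 ≈ 92.469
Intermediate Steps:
v(A) = -7 + A**3 (v(A) = -7 + A*A**2 = -7 + A**3)
(v(123) + d(-110))/(T - 26991) = ((-7 + 123**3) - 103)/(47114 - 26991) = ((-7 + 1860867) - 103)/20123 = (1860860 - 103)*(1/20123) = 1860757*(1/20123) = 1860757/20123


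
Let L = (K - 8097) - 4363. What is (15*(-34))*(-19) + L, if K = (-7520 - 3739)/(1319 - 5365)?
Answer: -11196161/4046 ≈ -2767.2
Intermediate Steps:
K = 11259/4046 (K = -11259/(-4046) = -11259*(-1/4046) = 11259/4046 ≈ 2.7827)
L = -50401901/4046 (L = (11259/4046 - 8097) - 4363 = -32749203/4046 - 4363 = -50401901/4046 ≈ -12457.)
(15*(-34))*(-19) + L = (15*(-34))*(-19) - 50401901/4046 = -510*(-19) - 50401901/4046 = 9690 - 50401901/4046 = -11196161/4046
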